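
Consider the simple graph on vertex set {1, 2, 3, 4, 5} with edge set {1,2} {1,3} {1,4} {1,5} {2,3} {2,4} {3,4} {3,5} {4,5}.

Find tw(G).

A width-3 tree decomposition is:
Bags: B1 = {1, 3, 4, 5}  B2 = {1, 2, 3, 4}
Tree: B1–B2
The largest bag has 4 vertices, giving width 3; this decomposition certifies tw(G) ≤ 3. On the other hand G contains the 4-clique {1, 2, 3, 4}. A clique must lie in a single bag of any decomposition, so no decomposition can have width below 3. Therefore the treewidth is 3.

3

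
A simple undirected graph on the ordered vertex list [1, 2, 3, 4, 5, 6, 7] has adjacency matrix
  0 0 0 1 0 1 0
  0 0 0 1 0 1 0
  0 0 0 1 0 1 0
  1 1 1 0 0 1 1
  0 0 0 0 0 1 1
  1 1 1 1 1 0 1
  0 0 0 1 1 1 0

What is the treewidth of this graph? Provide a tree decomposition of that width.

The largest bag has 3 vertices, giving width 2; this decomposition certifies tw(G) ≤ 2. For the lower bound, the 3 vertices {1, 4, 6} are pairwise adjacent, and any tree decomposition puts a clique entirely inside one bag — forcing width ≥ 2. The upper and lower bounds meet at 2, so that is the treewidth.

Treewidth 2.
One such decomposition:
Bags: B1 = {4, 6, 7}  B2 = {2, 4, 6}  B3 = {5, 6, 7}  B4 = {3, 4, 6}  B5 = {1, 4, 6}
Tree: B1–B2, B1–B3, B1–B4, B1–B5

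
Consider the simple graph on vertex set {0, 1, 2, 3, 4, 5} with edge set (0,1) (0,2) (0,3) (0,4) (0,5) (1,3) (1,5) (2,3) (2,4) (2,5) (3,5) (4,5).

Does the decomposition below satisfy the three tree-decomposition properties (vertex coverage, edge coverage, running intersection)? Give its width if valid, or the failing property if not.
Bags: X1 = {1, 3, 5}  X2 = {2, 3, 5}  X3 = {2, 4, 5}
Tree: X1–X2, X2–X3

A tree decomposition must satisfy three properties: every vertex lies in some bag; for every edge, both endpoints lie together in some bag; and for every vertex, the bags containing it form a connected subtree. Here vertex 0 appears in no bag, so the decomposition is invalid.

No — vertex 0 appears in no bag.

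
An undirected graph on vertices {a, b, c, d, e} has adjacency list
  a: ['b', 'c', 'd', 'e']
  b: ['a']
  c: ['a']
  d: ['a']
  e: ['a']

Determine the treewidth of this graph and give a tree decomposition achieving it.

Every bag has size at most 2, so the width is 2 − 1 = 1 and tw(G) ≤ 1. G has an edge, so its treewidth is at least 1. Therefore the treewidth is 1.

Treewidth 1.
Bags: B1 = {a, d}  B2 = {a, b}  B3 = {a, e}  B4 = {a, c}
Tree: B1–B2, B1–B3, B2–B4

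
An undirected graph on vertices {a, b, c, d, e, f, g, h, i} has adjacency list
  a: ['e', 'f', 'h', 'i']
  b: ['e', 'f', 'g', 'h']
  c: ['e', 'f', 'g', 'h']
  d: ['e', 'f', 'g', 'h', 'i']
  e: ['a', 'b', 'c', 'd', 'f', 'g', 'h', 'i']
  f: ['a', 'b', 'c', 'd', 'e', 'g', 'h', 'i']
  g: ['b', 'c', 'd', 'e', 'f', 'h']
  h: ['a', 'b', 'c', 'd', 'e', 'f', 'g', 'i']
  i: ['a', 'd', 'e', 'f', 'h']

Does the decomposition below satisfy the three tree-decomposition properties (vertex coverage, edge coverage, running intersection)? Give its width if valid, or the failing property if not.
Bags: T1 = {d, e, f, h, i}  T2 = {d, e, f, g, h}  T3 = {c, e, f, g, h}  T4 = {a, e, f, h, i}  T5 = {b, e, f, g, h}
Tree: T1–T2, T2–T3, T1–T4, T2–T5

Yes; width 4.

Every vertex of G appears in some bag (union = {a, b, c, d, e, f, g, h, i}); every edge is covered by a bag; and for each vertex v the set of bags containing v is connected in the bag tree. The decomposition is therefore valid. The largest bag has 5 vertices, so the width is 4.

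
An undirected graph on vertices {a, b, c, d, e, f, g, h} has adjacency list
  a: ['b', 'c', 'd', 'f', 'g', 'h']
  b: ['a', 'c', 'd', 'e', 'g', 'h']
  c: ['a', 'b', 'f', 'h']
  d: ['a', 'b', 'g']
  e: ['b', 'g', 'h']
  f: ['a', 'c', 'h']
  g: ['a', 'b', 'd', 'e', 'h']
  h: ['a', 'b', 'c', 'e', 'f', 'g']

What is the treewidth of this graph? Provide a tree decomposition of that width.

Treewidth 3.
Bags: B1 = {a, b, c, h}  B2 = {a, c, f, h}  B3 = {a, b, g, h}  B4 = {b, e, g, h}  B5 = {a, b, d, g}
Tree: B1–B2, B1–B3, B3–B4, B3–B5

Every bag has size at most 4, so the width is 4 − 1 = 3 and tw(G) ≤ 3. On the other hand G contains the 4-clique {a, b, d, g}. A clique must lie in a single bag of any decomposition, so no decomposition can have width below 3. Combining the bounds, tw(G) = 3.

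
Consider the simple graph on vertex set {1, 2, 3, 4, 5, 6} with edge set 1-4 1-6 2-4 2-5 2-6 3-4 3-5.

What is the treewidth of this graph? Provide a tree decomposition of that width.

Treewidth 2.
Bags: B1 = {3, 4, 5}  B2 = {2, 4, 5}  B3 = {1, 2, 4}  B4 = {1, 2, 6}
Tree: B1–B2, B2–B3, B3–B4

The largest bag has 3 vertices, giving width 2; this decomposition certifies tw(G) ≤ 2. Since 3–5–2–4–3 is a cycle in G, G is not acyclic. Forests are exactly the graphs of treewidth ≤ 1, so tw(G) ≥ 2. Hence tw(G) = 2 exactly.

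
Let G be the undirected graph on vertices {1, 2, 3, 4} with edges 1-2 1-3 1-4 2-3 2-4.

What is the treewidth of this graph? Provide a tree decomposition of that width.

Each bag holds 3 vertices, so the decomposition has width 2, which upper-bounds the treewidth. Conversely, {1, 2, 3} is a clique of size 3, and the vertices of any clique must share a bag in every tree decomposition; so some bag has ≥ 3 vertices and tw(G) ≥ 2. Therefore the treewidth is 2.

Treewidth 2.
Bags: B1 = {1, 2, 3}  B2 = {1, 2, 4}
Tree: B1–B2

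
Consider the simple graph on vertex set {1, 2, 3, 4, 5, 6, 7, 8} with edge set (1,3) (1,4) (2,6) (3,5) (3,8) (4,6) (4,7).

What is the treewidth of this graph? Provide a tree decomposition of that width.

Treewidth 1.
Bags: B1 = {4, 6}  B2 = {2, 6}  B3 = {1, 4}  B4 = {4, 7}  B5 = {1, 3}  B6 = {3, 5}  B7 = {3, 8}
Tree: B1–B2, B1–B3, B1–B4, B3–B5, B5–B6, B6–B7

Every bag has size at most 2, so the width is 2 − 1 = 1 and tw(G) ≤ 1. Any graph with an edge has treewidth ≥ 1, and G has the edge 4–6. Hence tw(G) = 1 exactly.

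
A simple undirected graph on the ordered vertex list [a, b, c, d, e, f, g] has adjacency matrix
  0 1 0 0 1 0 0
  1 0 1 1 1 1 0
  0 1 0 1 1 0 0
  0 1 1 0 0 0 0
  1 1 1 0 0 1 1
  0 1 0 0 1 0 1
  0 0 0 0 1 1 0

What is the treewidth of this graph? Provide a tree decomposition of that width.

Treewidth 2.
One such decomposition:
Bags: B1 = {b, e, f}  B2 = {a, b, e}  B3 = {b, c, e}  B4 = {e, f, g}  B5 = {b, c, d}
Tree: B1–B2, B2–B3, B1–B4, B3–B5

Every bag has size at most 3, so the width is 3 − 1 = 2 and tw(G) ≤ 2. For the lower bound, the 3 vertices {b, c, d} are pairwise adjacent, and any tree decomposition puts a clique entirely inside one bag — forcing width ≥ 2. Combining the bounds, tw(G) = 2.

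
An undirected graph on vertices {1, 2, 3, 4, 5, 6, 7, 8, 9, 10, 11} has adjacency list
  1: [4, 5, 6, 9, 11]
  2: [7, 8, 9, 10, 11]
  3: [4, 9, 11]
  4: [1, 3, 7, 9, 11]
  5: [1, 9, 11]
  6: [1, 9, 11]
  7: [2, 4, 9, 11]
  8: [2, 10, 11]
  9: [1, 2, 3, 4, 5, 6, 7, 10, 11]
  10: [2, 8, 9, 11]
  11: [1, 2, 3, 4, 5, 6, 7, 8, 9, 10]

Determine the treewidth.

A width-3 tree decomposition is:
Bags: B1 = {1, 4, 9, 11}  B2 = {4, 7, 9, 11}  B3 = {1, 5, 9, 11}  B4 = {1, 6, 9, 11}  B5 = {3, 4, 9, 11}  B6 = {2, 7, 9, 11}  B7 = {2, 9, 10, 11}  B8 = {2, 8, 10, 11}
Tree: B1–B2, B1–B3, B1–B4, B1–B5, B2–B6, B6–B7, B7–B8
Each bag holds 4 vertices, so the decomposition has width 3, which upper-bounds the treewidth. Conversely, {2, 8, 10, 11} is a clique of size 4, and the vertices of any clique must share a bag in every tree decomposition; so some bag has ≥ 4 vertices and tw(G) ≥ 3. Combining the bounds, tw(G) = 3.

3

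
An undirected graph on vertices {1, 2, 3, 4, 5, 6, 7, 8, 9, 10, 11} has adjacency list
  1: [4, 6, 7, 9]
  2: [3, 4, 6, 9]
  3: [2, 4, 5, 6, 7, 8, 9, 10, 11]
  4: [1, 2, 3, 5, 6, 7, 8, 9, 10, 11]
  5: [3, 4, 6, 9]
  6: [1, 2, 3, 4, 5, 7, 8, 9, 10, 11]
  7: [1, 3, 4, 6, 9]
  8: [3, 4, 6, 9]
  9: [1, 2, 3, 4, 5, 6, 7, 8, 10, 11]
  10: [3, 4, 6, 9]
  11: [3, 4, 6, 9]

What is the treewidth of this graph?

A width-4 tree decomposition is:
Bags: B1 = {3, 4, 6, 9, 10}  B2 = {3, 4, 6, 8, 9}  B3 = {2, 3, 4, 6, 9}  B4 = {3, 4, 6, 7, 9}  B5 = {3, 4, 5, 6, 9}  B6 = {1, 4, 6, 7, 9}  B7 = {3, 4, 6, 9, 11}
Tree: B1–B2, B2–B3, B2–B4, B2–B5, B4–B6, B2–B7
Each bag holds 5 vertices, so the decomposition has width 4, which upper-bounds the treewidth. For the lower bound, the 5 vertices {1, 4, 6, 7, 9} are pairwise adjacent, and any tree decomposition puts a clique entirely inside one bag — forcing width ≥ 4. Combining the bounds, tw(G) = 4.

4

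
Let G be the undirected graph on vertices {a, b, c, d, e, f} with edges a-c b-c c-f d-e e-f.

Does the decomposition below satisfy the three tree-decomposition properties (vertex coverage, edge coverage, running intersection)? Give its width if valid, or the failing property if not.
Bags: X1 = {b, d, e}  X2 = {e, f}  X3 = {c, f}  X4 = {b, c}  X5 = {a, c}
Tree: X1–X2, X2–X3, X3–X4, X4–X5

No — bags containing vertex b are not connected in the tree.

A tree decomposition must satisfy three properties: every vertex lies in some bag; for every edge, both endpoints lie together in some bag; and for every vertex, the bags containing it form a connected subtree. Here bags containing vertex b are not connected in the tree, so the decomposition is invalid.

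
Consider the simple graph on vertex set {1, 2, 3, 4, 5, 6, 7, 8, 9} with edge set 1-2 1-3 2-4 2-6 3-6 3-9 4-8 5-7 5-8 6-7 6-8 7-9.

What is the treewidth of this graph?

A width-3 tree decomposition is:
Bags: B1 = {1, 3, 7, 9}  B2 = {1, 3, 6, 7}  B3 = {1, 2, 6, 7}  B4 = {2, 5, 6, 7}  B5 = {2, 5, 6, 8}  B6 = {2, 4, 5, 8}
Tree: B1–B2, B2–B3, B3–B4, B4–B5, B5–B6
Every bag has size at most 4, so the width is 4 − 1 = 3 and tw(G) ≤ 3. For the lower bound: the 4 vertex sets {1,3,9}, {7}, {6}, {2,4,5,8} are disjoint, each induces a connected subgraph, and every pair is joined by at least one edge of G. Contracting each set to a single vertex therefore yields K_{4} as a minor, and since treewidth is minor-monotone, tw(G) ≥ tw(K_{4}) = 3. The upper and lower bounds meet at 3, so that is the treewidth.

3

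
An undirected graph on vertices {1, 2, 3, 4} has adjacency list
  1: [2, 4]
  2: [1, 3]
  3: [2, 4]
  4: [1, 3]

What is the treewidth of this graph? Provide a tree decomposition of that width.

Treewidth 2.
Bags: B1 = {1, 2, 3}  B2 = {1, 3, 4}
Tree: B1–B2

Every bag has size at most 3, so the width is 3 − 1 = 2 and tw(G) ≤ 2. The edges 3–2–1–4–3 form a cycle, so G is not a tree and its treewidth is at least 2. The upper and lower bounds meet at 2, so that is the treewidth.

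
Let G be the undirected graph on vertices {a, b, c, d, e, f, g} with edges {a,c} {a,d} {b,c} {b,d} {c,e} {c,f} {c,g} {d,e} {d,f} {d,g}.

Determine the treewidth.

A width-2 tree decomposition is:
Bags: B1 = {b, c, d}  B2 = {c, d, f}  B3 = {a, c, d}  B4 = {c, d, e}  B5 = {c, d, g}
Tree: B1–B2, B2–B3, B3–B4, B4–B5
Every bag has size at most 3, so the width is 3 − 1 = 2 and tw(G) ≤ 2. Since d–b–c–f–d is a cycle in G, G is not acyclic. Forests are exactly the graphs of treewidth ≤ 1, so tw(G) ≥ 2. Hence tw(G) = 2 exactly.

2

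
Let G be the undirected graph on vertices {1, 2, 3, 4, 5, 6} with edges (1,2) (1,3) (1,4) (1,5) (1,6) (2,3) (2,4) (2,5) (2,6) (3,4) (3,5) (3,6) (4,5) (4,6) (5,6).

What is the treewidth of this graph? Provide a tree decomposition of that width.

Treewidth 5.
One such decomposition:
Bags: B1 = {1, 2, 3, 4, 5, 6}
Tree: (single bag)

A single bag containing all 6 vertices is trivially a valid decomposition of width 5. For the lower bound, the 6 vertices {1, 2, 3, 4, 5, 6} are pairwise adjacent, and any tree decomposition puts a clique entirely inside one bag — forcing width ≥ 5. The upper and lower bounds meet at 5, so that is the treewidth.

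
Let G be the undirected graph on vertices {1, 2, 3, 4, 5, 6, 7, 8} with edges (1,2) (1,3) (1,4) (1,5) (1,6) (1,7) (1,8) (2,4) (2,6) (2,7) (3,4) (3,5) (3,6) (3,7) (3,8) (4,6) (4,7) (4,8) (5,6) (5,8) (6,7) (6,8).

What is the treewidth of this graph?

4

A width-4 tree decomposition is:
Bags: B1 = {1, 2, 4, 6, 7}  B2 = {1, 3, 4, 6, 7}  B3 = {1, 3, 4, 6, 8}  B4 = {1, 3, 5, 6, 8}
Tree: B1–B2, B2–B3, B3–B4
The largest bag has 5 vertices, giving width 4; this decomposition certifies tw(G) ≤ 4. For the lower bound, the 5 vertices {1, 2, 4, 6, 7} are pairwise adjacent, and any tree decomposition puts a clique entirely inside one bag — forcing width ≥ 4. Therefore the treewidth is 4.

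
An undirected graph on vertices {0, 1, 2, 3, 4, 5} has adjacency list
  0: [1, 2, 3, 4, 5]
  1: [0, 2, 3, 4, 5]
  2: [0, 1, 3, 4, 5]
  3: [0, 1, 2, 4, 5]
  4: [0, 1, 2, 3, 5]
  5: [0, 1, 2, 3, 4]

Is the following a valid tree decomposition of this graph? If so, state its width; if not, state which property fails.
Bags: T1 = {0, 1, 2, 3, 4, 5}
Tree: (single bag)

Every vertex of G appears in some bag (union = {0, 1, 2, 3, 4, 5}); every edge is covered by a bag; and for each vertex v the set of bags containing v is connected in the bag tree. The decomposition is therefore valid. The largest bag has 6 vertices, so the width is 5.

Yes; width 5.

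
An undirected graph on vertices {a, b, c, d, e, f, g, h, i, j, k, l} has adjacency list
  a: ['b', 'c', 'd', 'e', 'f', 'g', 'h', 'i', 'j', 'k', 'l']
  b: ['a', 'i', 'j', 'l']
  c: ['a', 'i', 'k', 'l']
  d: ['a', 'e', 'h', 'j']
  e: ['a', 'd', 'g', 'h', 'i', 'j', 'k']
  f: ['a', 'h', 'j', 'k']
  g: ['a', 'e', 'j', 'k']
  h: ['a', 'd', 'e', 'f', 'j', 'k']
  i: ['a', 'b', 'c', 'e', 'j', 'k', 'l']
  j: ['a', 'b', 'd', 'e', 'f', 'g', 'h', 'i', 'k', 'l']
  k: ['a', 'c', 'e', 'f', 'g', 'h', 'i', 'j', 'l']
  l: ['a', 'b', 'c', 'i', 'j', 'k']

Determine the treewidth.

4

A width-4 tree decomposition is:
Bags: B1 = {a, b, i, j, l}  B2 = {a, i, j, k, l}  B3 = {a, c, i, k, l}  B4 = {a, e, i, j, k}  B5 = {a, e, h, j, k}  B6 = {a, e, g, j, k}  B7 = {a, f, h, j, k}  B8 = {a, d, e, h, j}
Tree: B1–B2, B2–B3, B2–B4, B4–B5, B5–B6, B5–B7, B5–B8
Each bag holds 5 vertices, so the decomposition has width 4, which upper-bounds the treewidth. Conversely, {a, d, e, h, j} is a clique of size 5, and the vertices of any clique must share a bag in every tree decomposition; so some bag has ≥ 5 vertices and tw(G) ≥ 4. Hence tw(G) = 4 exactly.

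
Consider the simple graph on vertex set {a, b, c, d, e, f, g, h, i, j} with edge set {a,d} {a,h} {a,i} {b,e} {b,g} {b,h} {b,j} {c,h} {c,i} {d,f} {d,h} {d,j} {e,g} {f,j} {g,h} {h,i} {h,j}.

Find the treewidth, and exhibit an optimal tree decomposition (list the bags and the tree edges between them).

The largest bag has 3 vertices, giving width 2; this decomposition certifies tw(G) ≤ 2. Conversely, {b, e, g} is a clique of size 3, and the vertices of any clique must share a bag in every tree decomposition; so some bag has ≥ 3 vertices and tw(G) ≥ 2. Combining the bounds, tw(G) = 2.

Treewidth 2.
One optimal decomposition is:
Bags: B1 = {d, h, j}  B2 = {d, f, j}  B3 = {a, d, h}  B4 = {b, h, j}  B5 = {b, g, h}  B6 = {a, h, i}  B7 = {b, e, g}  B8 = {c, h, i}
Tree: B1–B2, B1–B3, B1–B4, B4–B5, B3–B6, B5–B7, B6–B8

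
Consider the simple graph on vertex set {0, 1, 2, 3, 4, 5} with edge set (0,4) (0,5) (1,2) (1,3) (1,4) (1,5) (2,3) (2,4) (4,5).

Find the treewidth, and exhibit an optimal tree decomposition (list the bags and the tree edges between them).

Treewidth 2.
Bags: B1 = {1, 2, 4}  B2 = {1, 2, 3}  B3 = {1, 4, 5}  B4 = {0, 4, 5}
Tree: B1–B2, B1–B3, B3–B4

The largest bag has 3 vertices, giving width 2; this decomposition certifies tw(G) ≤ 2. Conversely, {0, 4, 5} is a clique of size 3, and the vertices of any clique must share a bag in every tree decomposition; so some bag has ≥ 3 vertices and tw(G) ≥ 2. The upper and lower bounds meet at 2, so that is the treewidth.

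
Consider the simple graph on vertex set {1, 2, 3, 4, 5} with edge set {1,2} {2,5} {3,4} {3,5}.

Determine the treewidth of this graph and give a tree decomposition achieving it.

Treewidth 1.
One optimal decomposition is:
Bags: B1 = {3, 4}  B2 = {3, 5}  B3 = {2, 5}  B4 = {1, 2}
Tree: B1–B2, B2–B3, B3–B4

Every bag has size at most 2, so the width is 2 − 1 = 1 and tw(G) ≤ 1. G has an edge, so its treewidth is at least 1. Combining the bounds, tw(G) = 1.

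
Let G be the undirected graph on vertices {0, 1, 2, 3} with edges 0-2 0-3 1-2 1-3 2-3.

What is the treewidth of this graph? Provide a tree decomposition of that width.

Treewidth 2.
One optimal decomposition is:
Bags: B1 = {0, 2, 3}  B2 = {1, 2, 3}
Tree: B1–B2

The largest bag has 3 vertices, giving width 2; this decomposition certifies tw(G) ≤ 2. On the other hand G contains the 3-clique {0, 2, 3}. A clique must lie in a single bag of any decomposition, so no decomposition can have width below 2. Therefore the treewidth is 2.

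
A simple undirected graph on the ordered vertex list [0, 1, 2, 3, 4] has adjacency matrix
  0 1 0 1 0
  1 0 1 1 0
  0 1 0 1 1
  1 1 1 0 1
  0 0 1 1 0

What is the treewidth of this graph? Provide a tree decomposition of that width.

The largest bag has 3 vertices, giving width 2; this decomposition certifies tw(G) ≤ 2. Conversely, {0, 1, 3} is a clique of size 3, and the vertices of any clique must share a bag in every tree decomposition; so some bag has ≥ 3 vertices and tw(G) ≥ 2. Therefore the treewidth is 2.

Treewidth 2.
One such decomposition:
Bags: B1 = {2, 3, 4}  B2 = {1, 2, 3}  B3 = {0, 1, 3}
Tree: B1–B2, B2–B3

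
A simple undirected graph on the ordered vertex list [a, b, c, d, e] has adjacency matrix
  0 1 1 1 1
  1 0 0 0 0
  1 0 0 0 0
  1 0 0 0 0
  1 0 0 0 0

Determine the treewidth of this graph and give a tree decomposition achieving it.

Every bag has size at most 2, so the width is 2 − 1 = 1 and tw(G) ≤ 1. Since G has at least one edge (e.g. a–c), it is not an edgeless graph, so tw(G) ≥ 1. Therefore the treewidth is 1.

Treewidth 1.
One such decomposition:
Bags: B1 = {a, c}  B2 = {a, e}  B3 = {a, b}  B4 = {a, d}
Tree: B1–B2, B2–B3, B1–B4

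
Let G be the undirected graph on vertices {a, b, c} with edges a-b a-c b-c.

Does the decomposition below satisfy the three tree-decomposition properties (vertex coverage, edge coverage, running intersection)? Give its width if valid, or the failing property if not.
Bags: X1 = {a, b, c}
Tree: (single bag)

Checking the three conditions: (i) the bags cover all of {a, b, c}; (ii) for each edge, some bag contains both endpoints; (iii) the bags containing any fixed vertex form a subtree. All hold, so the decomposition is valid with width 3 − 1 = 2.

Yes; width 2.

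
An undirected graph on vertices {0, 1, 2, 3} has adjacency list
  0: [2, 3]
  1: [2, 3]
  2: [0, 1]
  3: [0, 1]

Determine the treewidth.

2

A width-2 tree decomposition is:
Bags: B1 = {0, 2, 3}  B2 = {1, 2, 3}
Tree: B1–B2
The largest bag has 3 vertices, giving width 2; this decomposition certifies tw(G) ≤ 2. Since 2–0–3–1–2 is a cycle in G, G is not acyclic. Forests are exactly the graphs of treewidth ≤ 1, so tw(G) ≥ 2. Combining the bounds, tw(G) = 2.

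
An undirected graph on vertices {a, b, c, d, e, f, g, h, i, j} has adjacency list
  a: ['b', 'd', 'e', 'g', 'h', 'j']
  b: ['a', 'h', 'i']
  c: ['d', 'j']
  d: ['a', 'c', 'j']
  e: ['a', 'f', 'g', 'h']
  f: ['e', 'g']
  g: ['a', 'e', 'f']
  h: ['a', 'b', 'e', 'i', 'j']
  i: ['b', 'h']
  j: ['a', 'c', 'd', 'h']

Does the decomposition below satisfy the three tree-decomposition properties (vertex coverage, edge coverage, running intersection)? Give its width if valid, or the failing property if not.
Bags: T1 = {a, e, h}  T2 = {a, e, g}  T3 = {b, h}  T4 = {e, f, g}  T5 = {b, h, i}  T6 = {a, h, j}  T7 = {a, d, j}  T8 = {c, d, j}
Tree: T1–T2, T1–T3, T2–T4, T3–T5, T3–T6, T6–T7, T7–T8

A tree decomposition must satisfy three properties: every vertex lies in some bag; for every edge, both endpoints lie together in some bag; and for every vertex, the bags containing it form a connected subtree. Here edge (a,b) lies in no bag, so the decomposition is invalid.

No — edge (a,b) lies in no bag.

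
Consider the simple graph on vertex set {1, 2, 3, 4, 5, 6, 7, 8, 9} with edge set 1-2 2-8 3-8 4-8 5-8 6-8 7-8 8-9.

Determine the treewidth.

1

A width-1 tree decomposition is:
Bags: B1 = {1, 2}  B2 = {2, 8}  B3 = {4, 8}  B4 = {5, 8}  B5 = {6, 8}  B6 = {3, 8}  B7 = {7, 8}  B8 = {8, 9}
Tree: B1–B2, B2–B3, B2–B4, B4–B5, B2–B6, B2–B7, B7–B8
Every bag has size at most 2, so the width is 2 − 1 = 1 and tw(G) ≤ 1. G has an edge, so its treewidth is at least 1. Combining the bounds, tw(G) = 1.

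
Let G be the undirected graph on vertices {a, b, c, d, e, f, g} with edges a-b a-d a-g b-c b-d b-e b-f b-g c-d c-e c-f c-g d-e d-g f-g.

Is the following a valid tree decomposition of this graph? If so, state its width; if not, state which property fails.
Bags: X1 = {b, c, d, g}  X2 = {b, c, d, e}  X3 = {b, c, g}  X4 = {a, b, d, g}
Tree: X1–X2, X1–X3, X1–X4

No — vertex f appears in no bag.

A tree decomposition must satisfy three properties: every vertex lies in some bag; for every edge, both endpoints lie together in some bag; and for every vertex, the bags containing it form a connected subtree. Here vertex f appears in no bag, so the decomposition is invalid.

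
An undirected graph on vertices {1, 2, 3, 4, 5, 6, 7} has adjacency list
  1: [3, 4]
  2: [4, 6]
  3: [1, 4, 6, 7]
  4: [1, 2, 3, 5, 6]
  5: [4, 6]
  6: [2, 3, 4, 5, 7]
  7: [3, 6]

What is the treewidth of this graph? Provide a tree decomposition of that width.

Treewidth 2.
One optimal decomposition is:
Bags: B1 = {3, 4, 6}  B2 = {4, 5, 6}  B3 = {2, 4, 6}  B4 = {1, 3, 4}  B5 = {3, 6, 7}
Tree: B1–B2, B2–B3, B1–B4, B1–B5

Each bag holds 3 vertices, so the decomposition has width 2, which upper-bounds the treewidth. Conversely, {1, 3, 4} is a clique of size 3, and the vertices of any clique must share a bag in every tree decomposition; so some bag has ≥ 3 vertices and tw(G) ≥ 2. Therefore the treewidth is 2.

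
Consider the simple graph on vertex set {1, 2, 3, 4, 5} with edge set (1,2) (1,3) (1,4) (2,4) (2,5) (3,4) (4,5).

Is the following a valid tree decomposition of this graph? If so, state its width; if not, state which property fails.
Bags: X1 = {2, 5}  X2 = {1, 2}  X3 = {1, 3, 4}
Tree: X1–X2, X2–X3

A tree decomposition must satisfy three properties: every vertex lies in some bag; for every edge, both endpoints lie together in some bag; and for every vertex, the bags containing it form a connected subtree. Here edge (5,4) lies in no bag, so the decomposition is invalid.

No — edge (5,4) lies in no bag.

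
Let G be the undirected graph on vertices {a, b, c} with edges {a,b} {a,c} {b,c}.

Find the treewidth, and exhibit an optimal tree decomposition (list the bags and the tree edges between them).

A single bag containing all 3 vertices is trivially a valid decomposition of width 2. For the lower bound, the 3 vertices {a, b, c} are pairwise adjacent, and any tree decomposition puts a clique entirely inside one bag — forcing width ≥ 2. Combining the bounds, tw(G) = 2.

Treewidth 2.
Bags: B1 = {a, b, c}
Tree: (single bag)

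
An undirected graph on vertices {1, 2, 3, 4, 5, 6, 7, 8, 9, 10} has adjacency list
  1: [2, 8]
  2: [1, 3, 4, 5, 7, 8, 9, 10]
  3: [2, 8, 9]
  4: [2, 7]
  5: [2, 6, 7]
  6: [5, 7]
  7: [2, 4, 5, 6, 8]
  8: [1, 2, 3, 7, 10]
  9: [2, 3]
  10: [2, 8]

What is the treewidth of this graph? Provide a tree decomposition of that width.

The largest bag has 3 vertices, giving width 2; this decomposition certifies tw(G) ≤ 2. On the other hand G contains the 3-clique {1, 2, 8}. A clique must lie in a single bag of any decomposition, so no decomposition can have width below 2. Therefore the treewidth is 2.

Treewidth 2.
One optimal decomposition is:
Bags: B1 = {2, 3, 8}  B2 = {1, 2, 8}  B3 = {2, 7, 8}  B4 = {2, 5, 7}  B5 = {2, 3, 9}  B6 = {2, 4, 7}  B7 = {2, 8, 10}  B8 = {5, 6, 7}
Tree: B1–B2, B1–B3, B3–B4, B1–B5, B3–B6, B3–B7, B4–B8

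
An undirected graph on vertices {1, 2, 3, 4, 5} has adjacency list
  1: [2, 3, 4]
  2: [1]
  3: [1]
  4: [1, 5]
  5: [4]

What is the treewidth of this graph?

1

A width-1 tree decomposition is:
Bags: B1 = {1, 4}  B2 = {1, 3}  B3 = {1, 2}  B4 = {4, 5}
Tree: B1–B2, B2–B3, B1–B4
Every bag has size at most 2, so the width is 2 − 1 = 1 and tw(G) ≤ 1. G has an edge, so its treewidth is at least 1. The upper and lower bounds meet at 1, so that is the treewidth.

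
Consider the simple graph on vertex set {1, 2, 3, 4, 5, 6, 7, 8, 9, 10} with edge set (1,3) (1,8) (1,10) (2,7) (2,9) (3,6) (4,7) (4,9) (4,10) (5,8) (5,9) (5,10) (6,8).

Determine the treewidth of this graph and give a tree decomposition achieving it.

The largest bag has 3 vertices, giving width 2; this decomposition certifies tw(G) ≤ 2. The edges 3–6–8–1–3 form a cycle, so G is not a tree and its treewidth is at least 2. Combining the bounds, tw(G) = 2.

Treewidth 2.
Bags: B1 = {1, 3, 6}  B2 = {1, 6, 8}  B3 = {1, 8, 10}  B4 = {5, 8, 10}  B5 = {4, 5, 10}  B6 = {4, 5, 9}  B7 = {4, 7, 9}  B8 = {2, 7, 9}
Tree: B1–B2, B2–B3, B3–B4, B4–B5, B5–B6, B6–B7, B7–B8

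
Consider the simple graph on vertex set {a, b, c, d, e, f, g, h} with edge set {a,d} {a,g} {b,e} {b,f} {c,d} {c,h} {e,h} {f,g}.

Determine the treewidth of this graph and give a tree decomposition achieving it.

Treewidth 2.
One such decomposition:
Bags: B1 = {c, e, h}  B2 = {b, c, e}  B3 = {b, c, f}  B4 = {c, f, g}  B5 = {a, c, g}  B6 = {a, c, d}
Tree: B1–B2, B2–B3, B3–B4, B4–B5, B5–B6

Every bag has size at most 3, so the width is 3 − 1 = 2 and tw(G) ≤ 2. Since c–h–e–b–f–g–a–d–c is a cycle in G, G is not acyclic. Forests are exactly the graphs of treewidth ≤ 1, so tw(G) ≥ 2. Combining the bounds, tw(G) = 2.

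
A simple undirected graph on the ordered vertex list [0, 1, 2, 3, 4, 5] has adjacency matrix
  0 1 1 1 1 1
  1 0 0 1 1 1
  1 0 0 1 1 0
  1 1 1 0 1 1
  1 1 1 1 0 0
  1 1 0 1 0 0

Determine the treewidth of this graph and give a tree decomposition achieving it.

Every bag has size at most 4, so the width is 4 − 1 = 3 and tw(G) ≤ 3. On the other hand G contains the 4-clique {0, 1, 3, 4}. A clique must lie in a single bag of any decomposition, so no decomposition can have width below 3. Hence tw(G) = 3 exactly.

Treewidth 3.
One optimal decomposition is:
Bags: B1 = {0, 1, 3, 4}  B2 = {0, 2, 3, 4}  B3 = {0, 1, 3, 5}
Tree: B1–B2, B1–B3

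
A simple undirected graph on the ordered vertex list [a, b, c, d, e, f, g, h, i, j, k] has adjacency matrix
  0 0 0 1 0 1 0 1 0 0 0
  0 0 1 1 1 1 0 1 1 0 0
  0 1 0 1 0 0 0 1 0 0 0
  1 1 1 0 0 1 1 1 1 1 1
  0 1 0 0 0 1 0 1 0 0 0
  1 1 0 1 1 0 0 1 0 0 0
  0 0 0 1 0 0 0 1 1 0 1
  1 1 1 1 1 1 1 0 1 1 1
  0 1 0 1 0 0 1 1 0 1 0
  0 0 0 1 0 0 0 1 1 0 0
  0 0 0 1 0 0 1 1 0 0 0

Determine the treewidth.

3

A width-3 tree decomposition is:
Bags: B1 = {b, d, h, i}  B2 = {b, d, f, h}  B3 = {b, e, f, h}  B4 = {d, h, i, j}  B5 = {d, g, h, i}  B6 = {d, g, h, k}  B7 = {a, d, f, h}  B8 = {b, c, d, h}
Tree: B1–B2, B2–B3, B1–B4, B4–B5, B5–B6, B2–B7, B2–B8
Every bag has size at most 4, so the width is 4 − 1 = 3 and tw(G) ≤ 3. Conversely, {d, g, h, k} is a clique of size 4, and the vertices of any clique must share a bag in every tree decomposition; so some bag has ≥ 4 vertices and tw(G) ≥ 3. The upper and lower bounds meet at 3, so that is the treewidth.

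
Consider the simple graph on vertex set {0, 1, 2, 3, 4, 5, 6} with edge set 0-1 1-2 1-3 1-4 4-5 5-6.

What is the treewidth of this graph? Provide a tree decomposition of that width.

Every bag has size at most 2, so the width is 2 − 1 = 1 and tw(G) ≤ 1. G has an edge, so its treewidth is at least 1. Hence tw(G) = 1 exactly.

Treewidth 1.
One optimal decomposition is:
Bags: B1 = {5, 6}  B2 = {4, 5}  B3 = {1, 4}  B4 = {0, 1}  B5 = {1, 2}  B6 = {1, 3}
Tree: B1–B2, B2–B3, B3–B4, B4–B5, B4–B6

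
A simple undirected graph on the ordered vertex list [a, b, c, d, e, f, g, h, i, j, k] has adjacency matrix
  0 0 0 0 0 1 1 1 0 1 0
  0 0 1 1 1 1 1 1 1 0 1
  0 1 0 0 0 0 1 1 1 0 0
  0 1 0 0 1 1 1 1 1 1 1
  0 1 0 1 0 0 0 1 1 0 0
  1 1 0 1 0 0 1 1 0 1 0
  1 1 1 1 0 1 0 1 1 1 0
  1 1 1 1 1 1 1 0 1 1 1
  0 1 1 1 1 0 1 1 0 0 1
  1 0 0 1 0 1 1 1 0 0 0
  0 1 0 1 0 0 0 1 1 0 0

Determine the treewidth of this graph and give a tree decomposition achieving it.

Each bag holds 5 vertices, so the decomposition has width 4, which upper-bounds the treewidth. For the lower bound, the 5 vertices {d, f, g, h, j} are pairwise adjacent, and any tree decomposition puts a clique entirely inside one bag — forcing width ≥ 4. Combining the bounds, tw(G) = 4.

Treewidth 4.
Bags: B1 = {b, d, f, g, h}  B2 = {b, d, g, h, i}  B3 = {b, c, g, h, i}  B4 = {b, d, e, h, i}  B5 = {d, f, g, h, j}  B6 = {a, f, g, h, j}  B7 = {b, d, h, i, k}
Tree: B1–B2, B2–B3, B2–B4, B1–B5, B5–B6, B2–B7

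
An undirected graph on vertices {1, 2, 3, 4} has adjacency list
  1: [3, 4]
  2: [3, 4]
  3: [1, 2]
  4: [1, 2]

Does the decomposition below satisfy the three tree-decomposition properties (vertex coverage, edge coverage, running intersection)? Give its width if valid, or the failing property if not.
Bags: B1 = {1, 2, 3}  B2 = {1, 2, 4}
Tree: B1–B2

Vertex coverage: the bags together contain {1, 2, 3, 4}, the full vertex set. Edge coverage: each edge of G has both endpoints in at least one bag. Running intersection: for every vertex, the bags containing it form a connected subtree. All three properties hold, so this is a valid tree decomposition of width max|bag| − 1 = 2, and hence tw(G) ≤ 2.

Yes; width 2.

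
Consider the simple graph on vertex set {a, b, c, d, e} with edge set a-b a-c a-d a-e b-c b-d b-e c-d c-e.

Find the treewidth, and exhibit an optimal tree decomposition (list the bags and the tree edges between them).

The largest bag has 4 vertices, giving width 3; this decomposition certifies tw(G) ≤ 3. On the other hand G contains the 4-clique {a, b, c, d}. A clique must lie in a single bag of any decomposition, so no decomposition can have width below 3. Therefore the treewidth is 3.

Treewidth 3.
Bags: B1 = {a, b, c, d}  B2 = {a, b, c, e}
Tree: B1–B2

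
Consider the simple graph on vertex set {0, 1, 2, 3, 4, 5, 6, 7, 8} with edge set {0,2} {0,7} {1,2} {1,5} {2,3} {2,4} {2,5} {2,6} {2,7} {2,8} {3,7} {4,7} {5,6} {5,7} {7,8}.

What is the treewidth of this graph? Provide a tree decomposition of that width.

Treewidth 2.
Bags: B1 = {2, 7, 8}  B2 = {2, 4, 7}  B3 = {2, 3, 7}  B4 = {2, 5, 7}  B5 = {2, 5, 6}  B6 = {1, 2, 5}  B7 = {0, 2, 7}
Tree: B1–B2, B2–B3, B1–B4, B4–B5, B5–B6, B4–B7

Each bag holds 3 vertices, so the decomposition has width 2, which upper-bounds the treewidth. For the lower bound, the 3 vertices {1, 2, 5} are pairwise adjacent, and any tree decomposition puts a clique entirely inside one bag — forcing width ≥ 2. Combining the bounds, tw(G) = 2.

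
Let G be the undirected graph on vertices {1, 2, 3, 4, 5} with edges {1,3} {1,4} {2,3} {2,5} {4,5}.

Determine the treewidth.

A width-2 tree decomposition is:
Bags: B1 = {2, 4, 5}  B2 = {1, 2, 4}  B3 = {1, 2, 3}
Tree: B1–B2, B2–B3
Every bag has size at most 3, so the width is 3 − 1 = 2 and tw(G) ≤ 2. Since 2–5–4–1–3–2 is a cycle in G, G is not acyclic. Forests are exactly the graphs of treewidth ≤ 1, so tw(G) ≥ 2. Therefore the treewidth is 2.

2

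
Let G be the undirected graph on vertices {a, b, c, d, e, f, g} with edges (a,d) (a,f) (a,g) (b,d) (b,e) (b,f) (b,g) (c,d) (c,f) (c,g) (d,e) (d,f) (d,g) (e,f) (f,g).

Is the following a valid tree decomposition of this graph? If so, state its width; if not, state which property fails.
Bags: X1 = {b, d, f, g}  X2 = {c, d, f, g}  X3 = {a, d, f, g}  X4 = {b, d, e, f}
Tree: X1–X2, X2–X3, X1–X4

Yes; width 3.

Vertex coverage: the bags together contain {a, b, c, d, e, f, g}, the full vertex set. Edge coverage: each edge of G has both endpoints in at least one bag. Running intersection: for every vertex, the bags containing it form a connected subtree. All three properties hold, so this is a valid tree decomposition of width max|bag| − 1 = 3, and hence tw(G) ≤ 3.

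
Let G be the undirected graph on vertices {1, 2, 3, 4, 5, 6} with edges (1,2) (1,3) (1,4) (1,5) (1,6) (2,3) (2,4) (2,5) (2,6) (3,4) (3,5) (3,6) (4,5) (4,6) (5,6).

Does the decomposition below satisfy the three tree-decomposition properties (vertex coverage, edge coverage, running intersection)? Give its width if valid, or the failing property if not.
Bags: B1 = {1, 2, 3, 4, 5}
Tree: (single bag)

No — vertex 6 appears in no bag.

A tree decomposition must satisfy three properties: every vertex lies in some bag; for every edge, both endpoints lie together in some bag; and for every vertex, the bags containing it form a connected subtree. Here vertex 6 appears in no bag, so the decomposition is invalid.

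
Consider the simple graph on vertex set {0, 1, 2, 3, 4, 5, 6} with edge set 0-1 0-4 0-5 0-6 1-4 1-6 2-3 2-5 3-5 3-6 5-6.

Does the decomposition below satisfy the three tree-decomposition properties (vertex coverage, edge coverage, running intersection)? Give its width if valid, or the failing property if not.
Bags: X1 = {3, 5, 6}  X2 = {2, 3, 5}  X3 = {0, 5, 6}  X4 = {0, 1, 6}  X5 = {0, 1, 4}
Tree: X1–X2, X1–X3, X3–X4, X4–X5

Yes; width 2.

Checking the three conditions: (i) the bags cover all of {0, 1, 2, 3, 4, 5, 6}; (ii) for each edge, some bag contains both endpoints; (iii) the bags containing any fixed vertex form a subtree. All hold, so the decomposition is valid with width 3 − 1 = 2.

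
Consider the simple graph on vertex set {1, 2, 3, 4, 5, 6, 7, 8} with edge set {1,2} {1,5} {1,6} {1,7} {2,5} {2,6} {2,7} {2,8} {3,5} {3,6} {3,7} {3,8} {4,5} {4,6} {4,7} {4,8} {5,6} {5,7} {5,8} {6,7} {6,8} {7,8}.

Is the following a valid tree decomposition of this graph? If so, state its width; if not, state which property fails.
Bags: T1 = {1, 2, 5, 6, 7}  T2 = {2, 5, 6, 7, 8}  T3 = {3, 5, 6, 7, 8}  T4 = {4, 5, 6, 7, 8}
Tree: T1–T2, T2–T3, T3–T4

Yes; width 4.

Checking the three conditions: (i) the bags cover all of {1, 2, 3, 4, 5, 6, 7, 8}; (ii) for each edge, some bag contains both endpoints; (iii) the bags containing any fixed vertex form a subtree. All hold, so the decomposition is valid with width 5 − 1 = 4.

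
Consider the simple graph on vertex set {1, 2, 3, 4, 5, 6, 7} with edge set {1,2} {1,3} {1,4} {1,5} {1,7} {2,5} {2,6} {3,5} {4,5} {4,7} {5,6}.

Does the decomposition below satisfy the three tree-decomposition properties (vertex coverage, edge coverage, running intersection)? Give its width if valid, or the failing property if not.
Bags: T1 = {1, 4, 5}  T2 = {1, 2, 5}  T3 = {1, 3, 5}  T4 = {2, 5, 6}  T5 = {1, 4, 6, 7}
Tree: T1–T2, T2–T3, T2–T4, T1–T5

No — bags containing vertex 6 are not connected in the tree.

A tree decomposition must satisfy three properties: every vertex lies in some bag; for every edge, both endpoints lie together in some bag; and for every vertex, the bags containing it form a connected subtree. Here bags containing vertex 6 are not connected in the tree, so the decomposition is invalid.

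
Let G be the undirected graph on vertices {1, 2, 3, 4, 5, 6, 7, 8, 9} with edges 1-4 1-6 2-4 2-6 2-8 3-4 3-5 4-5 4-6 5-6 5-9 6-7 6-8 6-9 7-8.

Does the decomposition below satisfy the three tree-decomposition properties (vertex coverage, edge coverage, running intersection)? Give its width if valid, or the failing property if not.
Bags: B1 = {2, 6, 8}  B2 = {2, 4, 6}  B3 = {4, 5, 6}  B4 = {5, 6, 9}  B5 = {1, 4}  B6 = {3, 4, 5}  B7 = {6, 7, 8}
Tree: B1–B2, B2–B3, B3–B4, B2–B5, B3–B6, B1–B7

A tree decomposition must satisfy three properties: every vertex lies in some bag; for every edge, both endpoints lie together in some bag; and for every vertex, the bags containing it form a connected subtree. Here edge (6,1) lies in no bag, so the decomposition is invalid.

No — edge (6,1) lies in no bag.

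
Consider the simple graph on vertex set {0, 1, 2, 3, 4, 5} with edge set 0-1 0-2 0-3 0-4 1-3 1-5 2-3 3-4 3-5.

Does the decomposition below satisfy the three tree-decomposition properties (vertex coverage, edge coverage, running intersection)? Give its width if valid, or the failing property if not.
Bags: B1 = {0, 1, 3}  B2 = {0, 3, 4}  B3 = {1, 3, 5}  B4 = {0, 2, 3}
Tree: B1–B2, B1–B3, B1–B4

Checking the three conditions: (i) the bags cover all of {0, 1, 2, 3, 4, 5}; (ii) for each edge, some bag contains both endpoints; (iii) the bags containing any fixed vertex form a subtree. All hold, so the decomposition is valid with width 3 − 1 = 2.

Yes; width 2.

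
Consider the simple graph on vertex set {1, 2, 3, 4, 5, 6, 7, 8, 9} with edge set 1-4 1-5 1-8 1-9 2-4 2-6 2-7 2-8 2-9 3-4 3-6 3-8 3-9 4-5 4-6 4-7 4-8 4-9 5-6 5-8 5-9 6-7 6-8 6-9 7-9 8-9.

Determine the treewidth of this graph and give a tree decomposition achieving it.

The largest bag has 5 vertices, giving width 4; this decomposition certifies tw(G) ≤ 4. Conversely, {1, 4, 5, 8, 9} is a clique of size 5, and the vertices of any clique must share a bag in every tree decomposition; so some bag has ≥ 5 vertices and tw(G) ≥ 4. The upper and lower bounds meet at 4, so that is the treewidth.

Treewidth 4.
Bags: B1 = {2, 4, 6, 8, 9}  B2 = {4, 5, 6, 8, 9}  B3 = {2, 4, 6, 7, 9}  B4 = {3, 4, 6, 8, 9}  B5 = {1, 4, 5, 8, 9}
Tree: B1–B2, B1–B3, B2–B4, B2–B5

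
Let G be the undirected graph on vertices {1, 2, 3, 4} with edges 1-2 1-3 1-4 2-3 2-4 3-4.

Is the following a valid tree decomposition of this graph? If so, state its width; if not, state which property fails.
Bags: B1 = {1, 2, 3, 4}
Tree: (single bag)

Vertex coverage: the bags together contain {1, 2, 3, 4}, the full vertex set. Edge coverage: each edge of G has both endpoints in at least one bag. Running intersection: for every vertex, the bags containing it form a connected subtree. All three properties hold, so this is a valid tree decomposition of width max|bag| − 1 = 3, and hence tw(G) ≤ 3.

Yes; width 3.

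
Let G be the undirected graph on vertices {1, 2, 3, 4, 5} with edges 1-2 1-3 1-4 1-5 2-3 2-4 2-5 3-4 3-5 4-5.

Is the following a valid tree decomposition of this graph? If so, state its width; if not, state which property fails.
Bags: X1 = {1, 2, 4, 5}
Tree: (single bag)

A tree decomposition must satisfy three properties: every vertex lies in some bag; for every edge, both endpoints lie together in some bag; and for every vertex, the bags containing it form a connected subtree. Here vertex 3 appears in no bag, so the decomposition is invalid.

No — vertex 3 appears in no bag.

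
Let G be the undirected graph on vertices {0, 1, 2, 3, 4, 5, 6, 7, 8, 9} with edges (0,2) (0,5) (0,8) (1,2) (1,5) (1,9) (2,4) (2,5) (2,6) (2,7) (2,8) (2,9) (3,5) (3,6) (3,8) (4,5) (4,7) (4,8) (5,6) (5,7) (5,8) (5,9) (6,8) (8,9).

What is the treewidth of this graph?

3

A width-3 tree decomposition is:
Bags: B1 = {2, 4, 5, 8}  B2 = {2, 4, 5, 7}  B3 = {2, 5, 8, 9}  B4 = {2, 5, 6, 8}  B5 = {1, 2, 5, 9}  B6 = {3, 5, 6, 8}  B7 = {0, 2, 5, 8}
Tree: B1–B2, B1–B3, B1–B4, B3–B5, B4–B6, B4–B7
Each bag holds 4 vertices, so the decomposition has width 3, which upper-bounds the treewidth. On the other hand G contains the 4-clique {0, 2, 5, 8}. A clique must lie in a single bag of any decomposition, so no decomposition can have width below 3. Therefore the treewidth is 3.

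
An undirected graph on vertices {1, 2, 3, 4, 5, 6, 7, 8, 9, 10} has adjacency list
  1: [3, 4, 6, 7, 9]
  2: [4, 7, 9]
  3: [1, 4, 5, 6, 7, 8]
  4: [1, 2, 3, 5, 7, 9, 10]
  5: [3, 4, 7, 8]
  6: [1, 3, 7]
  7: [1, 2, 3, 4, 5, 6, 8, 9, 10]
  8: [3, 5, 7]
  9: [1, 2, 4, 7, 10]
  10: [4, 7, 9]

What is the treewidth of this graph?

3

A width-3 tree decomposition is:
Bags: B1 = {2, 4, 7, 9}  B2 = {1, 4, 7, 9}  B3 = {1, 3, 4, 7}  B4 = {3, 4, 5, 7}  B5 = {3, 5, 7, 8}  B6 = {1, 3, 6, 7}  B7 = {4, 7, 9, 10}
Tree: B1–B2, B2–B3, B3–B4, B4–B5, B3–B6, B2–B7
The largest bag has 4 vertices, giving width 3; this decomposition certifies tw(G) ≤ 3. On the other hand G contains the 4-clique {3, 5, 7, 8}. A clique must lie in a single bag of any decomposition, so no decomposition can have width below 3. Therefore the treewidth is 3.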